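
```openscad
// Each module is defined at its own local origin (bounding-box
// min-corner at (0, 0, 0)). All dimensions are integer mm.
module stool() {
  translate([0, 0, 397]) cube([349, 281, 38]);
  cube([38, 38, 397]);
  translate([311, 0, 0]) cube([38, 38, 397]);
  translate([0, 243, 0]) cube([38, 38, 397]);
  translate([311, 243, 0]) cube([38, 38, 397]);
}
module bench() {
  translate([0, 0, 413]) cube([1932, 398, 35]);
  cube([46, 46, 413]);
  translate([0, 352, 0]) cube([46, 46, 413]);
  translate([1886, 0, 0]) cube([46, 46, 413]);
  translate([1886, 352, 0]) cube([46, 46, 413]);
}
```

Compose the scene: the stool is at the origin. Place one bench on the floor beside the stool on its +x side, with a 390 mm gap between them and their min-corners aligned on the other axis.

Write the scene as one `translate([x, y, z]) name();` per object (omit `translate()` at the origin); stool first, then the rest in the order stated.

stool();
translate([739, 0, 0]) bench();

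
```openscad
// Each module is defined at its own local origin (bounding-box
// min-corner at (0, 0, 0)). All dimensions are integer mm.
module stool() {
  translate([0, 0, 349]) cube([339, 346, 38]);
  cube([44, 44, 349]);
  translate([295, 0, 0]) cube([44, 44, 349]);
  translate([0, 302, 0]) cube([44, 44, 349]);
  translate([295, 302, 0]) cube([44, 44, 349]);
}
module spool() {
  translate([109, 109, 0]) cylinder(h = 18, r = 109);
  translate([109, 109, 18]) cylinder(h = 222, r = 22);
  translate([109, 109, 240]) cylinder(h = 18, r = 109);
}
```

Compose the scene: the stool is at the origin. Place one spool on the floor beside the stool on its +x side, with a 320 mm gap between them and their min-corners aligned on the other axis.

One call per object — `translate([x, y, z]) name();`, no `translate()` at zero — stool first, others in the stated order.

stool();
translate([659, 0, 0]) spool();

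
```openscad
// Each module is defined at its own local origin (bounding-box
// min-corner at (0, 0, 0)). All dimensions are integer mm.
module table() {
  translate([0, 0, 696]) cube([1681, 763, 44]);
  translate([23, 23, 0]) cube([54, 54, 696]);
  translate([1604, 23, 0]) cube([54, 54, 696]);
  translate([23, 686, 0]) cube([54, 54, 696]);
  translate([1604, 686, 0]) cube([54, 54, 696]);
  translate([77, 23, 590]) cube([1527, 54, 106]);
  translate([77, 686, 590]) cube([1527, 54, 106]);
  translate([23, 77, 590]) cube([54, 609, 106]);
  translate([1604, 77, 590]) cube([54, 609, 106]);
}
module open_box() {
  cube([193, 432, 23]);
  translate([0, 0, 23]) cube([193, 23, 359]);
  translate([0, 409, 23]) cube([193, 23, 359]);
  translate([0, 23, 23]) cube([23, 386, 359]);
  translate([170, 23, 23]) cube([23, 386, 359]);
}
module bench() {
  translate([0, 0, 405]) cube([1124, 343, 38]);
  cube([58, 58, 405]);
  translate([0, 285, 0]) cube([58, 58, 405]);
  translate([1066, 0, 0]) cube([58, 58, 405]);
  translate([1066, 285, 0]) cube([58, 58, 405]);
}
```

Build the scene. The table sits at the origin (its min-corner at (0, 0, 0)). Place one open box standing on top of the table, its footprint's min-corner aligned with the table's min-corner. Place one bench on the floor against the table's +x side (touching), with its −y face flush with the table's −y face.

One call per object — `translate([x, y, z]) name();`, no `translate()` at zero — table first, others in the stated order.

table();
translate([0, 0, 740]) open_box();
translate([1681, 0, 0]) bench();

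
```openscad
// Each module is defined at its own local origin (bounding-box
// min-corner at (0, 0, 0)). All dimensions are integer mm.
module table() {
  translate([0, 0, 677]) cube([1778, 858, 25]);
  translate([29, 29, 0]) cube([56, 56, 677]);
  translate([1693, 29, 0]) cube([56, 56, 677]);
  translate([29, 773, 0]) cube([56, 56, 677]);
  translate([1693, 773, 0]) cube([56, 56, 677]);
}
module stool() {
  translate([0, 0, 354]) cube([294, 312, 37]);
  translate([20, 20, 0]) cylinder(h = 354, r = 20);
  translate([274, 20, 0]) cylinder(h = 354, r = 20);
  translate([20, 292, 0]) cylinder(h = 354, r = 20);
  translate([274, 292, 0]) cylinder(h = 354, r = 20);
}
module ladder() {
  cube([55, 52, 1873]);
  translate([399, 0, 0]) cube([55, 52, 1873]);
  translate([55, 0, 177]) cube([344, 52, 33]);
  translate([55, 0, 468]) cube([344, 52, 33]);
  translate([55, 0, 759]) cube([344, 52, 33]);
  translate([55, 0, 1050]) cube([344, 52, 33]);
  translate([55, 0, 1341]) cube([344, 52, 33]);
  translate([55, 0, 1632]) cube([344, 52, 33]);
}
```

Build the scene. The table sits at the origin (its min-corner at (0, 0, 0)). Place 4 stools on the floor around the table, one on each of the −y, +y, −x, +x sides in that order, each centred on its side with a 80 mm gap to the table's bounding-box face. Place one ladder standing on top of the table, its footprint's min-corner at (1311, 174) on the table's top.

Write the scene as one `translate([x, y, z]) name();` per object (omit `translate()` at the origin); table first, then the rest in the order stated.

table();
translate([742, -392, 0]) stool();
translate([742, 938, 0]) stool();
translate([-374, 273, 0]) stool();
translate([1858, 273, 0]) stool();
translate([1311, 174, 702]) ladder();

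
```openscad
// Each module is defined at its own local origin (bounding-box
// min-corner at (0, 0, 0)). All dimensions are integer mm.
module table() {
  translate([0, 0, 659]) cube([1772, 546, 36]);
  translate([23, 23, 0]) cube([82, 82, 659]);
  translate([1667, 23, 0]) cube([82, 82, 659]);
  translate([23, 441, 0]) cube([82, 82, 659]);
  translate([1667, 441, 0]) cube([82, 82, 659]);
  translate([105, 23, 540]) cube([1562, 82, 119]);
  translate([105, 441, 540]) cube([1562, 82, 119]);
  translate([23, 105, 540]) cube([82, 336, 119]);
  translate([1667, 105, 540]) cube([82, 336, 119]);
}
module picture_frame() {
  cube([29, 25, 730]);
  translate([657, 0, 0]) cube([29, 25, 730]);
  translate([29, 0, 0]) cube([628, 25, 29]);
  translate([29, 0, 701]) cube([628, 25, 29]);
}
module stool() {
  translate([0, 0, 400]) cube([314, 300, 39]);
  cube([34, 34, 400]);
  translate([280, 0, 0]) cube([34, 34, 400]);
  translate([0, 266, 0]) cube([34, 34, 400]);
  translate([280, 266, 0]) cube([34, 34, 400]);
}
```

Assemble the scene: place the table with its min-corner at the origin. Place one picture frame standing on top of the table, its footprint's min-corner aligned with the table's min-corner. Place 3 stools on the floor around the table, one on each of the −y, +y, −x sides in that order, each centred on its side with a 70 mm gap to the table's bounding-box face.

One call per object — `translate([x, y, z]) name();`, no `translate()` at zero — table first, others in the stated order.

table();
translate([0, 0, 695]) picture_frame();
translate([729, -370, 0]) stool();
translate([729, 616, 0]) stool();
translate([-384, 123, 0]) stool();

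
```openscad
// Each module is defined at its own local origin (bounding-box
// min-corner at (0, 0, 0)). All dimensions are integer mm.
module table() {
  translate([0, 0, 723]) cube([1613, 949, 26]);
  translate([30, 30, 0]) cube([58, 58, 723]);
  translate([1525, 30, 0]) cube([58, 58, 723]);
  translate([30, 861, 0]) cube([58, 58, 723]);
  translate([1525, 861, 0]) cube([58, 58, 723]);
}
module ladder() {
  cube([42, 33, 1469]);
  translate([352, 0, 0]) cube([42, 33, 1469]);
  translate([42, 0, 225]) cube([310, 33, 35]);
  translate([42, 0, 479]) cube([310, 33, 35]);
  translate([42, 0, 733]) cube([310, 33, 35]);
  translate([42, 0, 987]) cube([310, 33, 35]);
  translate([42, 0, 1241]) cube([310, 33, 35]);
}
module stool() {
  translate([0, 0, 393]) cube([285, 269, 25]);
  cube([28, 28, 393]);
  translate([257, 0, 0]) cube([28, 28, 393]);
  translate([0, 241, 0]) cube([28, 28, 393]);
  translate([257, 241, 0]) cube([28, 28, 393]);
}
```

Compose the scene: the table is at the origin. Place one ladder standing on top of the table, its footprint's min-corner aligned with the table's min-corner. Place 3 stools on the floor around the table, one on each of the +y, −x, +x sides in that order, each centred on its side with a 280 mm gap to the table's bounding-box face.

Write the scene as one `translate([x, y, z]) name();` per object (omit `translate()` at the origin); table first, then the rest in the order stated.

table();
translate([0, 0, 749]) ladder();
translate([664, 1229, 0]) stool();
translate([-565, 340, 0]) stool();
translate([1893, 340, 0]) stool();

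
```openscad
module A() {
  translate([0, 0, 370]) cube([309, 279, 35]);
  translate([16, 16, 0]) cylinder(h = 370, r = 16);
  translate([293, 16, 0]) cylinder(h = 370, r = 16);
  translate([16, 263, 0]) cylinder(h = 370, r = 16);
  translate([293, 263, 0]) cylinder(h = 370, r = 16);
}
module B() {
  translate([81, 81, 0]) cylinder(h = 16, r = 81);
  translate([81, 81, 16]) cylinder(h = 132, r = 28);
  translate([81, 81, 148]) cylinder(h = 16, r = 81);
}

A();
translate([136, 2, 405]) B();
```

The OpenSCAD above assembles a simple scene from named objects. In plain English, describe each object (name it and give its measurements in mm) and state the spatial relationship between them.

A is a four-legged stool. The seat is 309×279 mm, 35 mm thick, top at z = 405 mm. It stands on four round legs, each 32 mm in diameter, from z = 0 to the seat underside, each leg's axis is inset half a diameter from the nearest pair of seat edges (so the leg's bounding box is flush with the corner).

B is a spool: two coaxial disc flanges of radius 81 mm and thickness 16 mm, joined by a core cylinder of radius 28 mm and height 132 mm. The lower flange rests on z = 0 and the three cylinders share a vertical axis.

The spool is on top of the stool.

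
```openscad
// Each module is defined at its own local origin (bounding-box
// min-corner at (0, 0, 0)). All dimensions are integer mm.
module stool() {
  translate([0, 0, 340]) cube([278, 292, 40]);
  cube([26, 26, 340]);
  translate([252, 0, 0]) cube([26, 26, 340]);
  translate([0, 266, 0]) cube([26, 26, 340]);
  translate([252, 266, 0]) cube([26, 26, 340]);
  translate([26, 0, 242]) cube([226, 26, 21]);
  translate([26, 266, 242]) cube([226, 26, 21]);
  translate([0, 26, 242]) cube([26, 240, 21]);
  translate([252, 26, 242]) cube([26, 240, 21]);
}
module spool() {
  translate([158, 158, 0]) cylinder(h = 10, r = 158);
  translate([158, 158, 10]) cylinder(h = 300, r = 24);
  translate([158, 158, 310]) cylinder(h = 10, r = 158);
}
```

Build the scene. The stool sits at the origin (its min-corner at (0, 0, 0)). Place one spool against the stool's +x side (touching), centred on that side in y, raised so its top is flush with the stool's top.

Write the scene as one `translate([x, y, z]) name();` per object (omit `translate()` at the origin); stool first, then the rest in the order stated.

stool();
translate([278, -12, 60]) spool();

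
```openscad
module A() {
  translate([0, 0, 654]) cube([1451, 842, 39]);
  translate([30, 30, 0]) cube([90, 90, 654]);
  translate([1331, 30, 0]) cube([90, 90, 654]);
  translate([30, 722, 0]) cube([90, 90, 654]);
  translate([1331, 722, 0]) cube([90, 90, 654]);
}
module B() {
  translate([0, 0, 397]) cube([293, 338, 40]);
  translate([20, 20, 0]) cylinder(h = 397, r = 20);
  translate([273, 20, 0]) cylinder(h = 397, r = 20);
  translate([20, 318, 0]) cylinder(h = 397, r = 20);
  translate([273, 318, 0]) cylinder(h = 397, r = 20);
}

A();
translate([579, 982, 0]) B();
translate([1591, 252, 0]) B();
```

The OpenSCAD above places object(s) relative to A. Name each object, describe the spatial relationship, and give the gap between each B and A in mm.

Each stool's nearest face is 140 mm from the table's bounding box.

A is a table. B is a stool. Two stools sit around the table at the +y, +x sides. The gap between each stool and the table is 140 mm.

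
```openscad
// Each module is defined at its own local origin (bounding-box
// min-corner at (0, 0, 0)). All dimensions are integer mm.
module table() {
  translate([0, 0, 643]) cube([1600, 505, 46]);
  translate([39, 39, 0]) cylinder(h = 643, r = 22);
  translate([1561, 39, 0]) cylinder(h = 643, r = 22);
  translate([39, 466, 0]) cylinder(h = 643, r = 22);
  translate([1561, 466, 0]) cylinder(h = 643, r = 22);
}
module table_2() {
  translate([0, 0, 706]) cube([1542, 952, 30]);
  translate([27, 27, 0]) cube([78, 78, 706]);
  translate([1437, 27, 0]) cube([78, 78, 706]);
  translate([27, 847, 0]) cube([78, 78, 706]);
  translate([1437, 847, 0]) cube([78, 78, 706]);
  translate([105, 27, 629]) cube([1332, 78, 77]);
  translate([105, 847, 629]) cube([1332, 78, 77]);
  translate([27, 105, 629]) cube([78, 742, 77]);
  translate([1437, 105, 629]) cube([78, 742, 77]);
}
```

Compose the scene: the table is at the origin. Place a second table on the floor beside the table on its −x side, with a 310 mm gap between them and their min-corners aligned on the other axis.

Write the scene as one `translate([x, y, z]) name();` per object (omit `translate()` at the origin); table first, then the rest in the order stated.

table();
translate([-1852, 0, 0]) table_2();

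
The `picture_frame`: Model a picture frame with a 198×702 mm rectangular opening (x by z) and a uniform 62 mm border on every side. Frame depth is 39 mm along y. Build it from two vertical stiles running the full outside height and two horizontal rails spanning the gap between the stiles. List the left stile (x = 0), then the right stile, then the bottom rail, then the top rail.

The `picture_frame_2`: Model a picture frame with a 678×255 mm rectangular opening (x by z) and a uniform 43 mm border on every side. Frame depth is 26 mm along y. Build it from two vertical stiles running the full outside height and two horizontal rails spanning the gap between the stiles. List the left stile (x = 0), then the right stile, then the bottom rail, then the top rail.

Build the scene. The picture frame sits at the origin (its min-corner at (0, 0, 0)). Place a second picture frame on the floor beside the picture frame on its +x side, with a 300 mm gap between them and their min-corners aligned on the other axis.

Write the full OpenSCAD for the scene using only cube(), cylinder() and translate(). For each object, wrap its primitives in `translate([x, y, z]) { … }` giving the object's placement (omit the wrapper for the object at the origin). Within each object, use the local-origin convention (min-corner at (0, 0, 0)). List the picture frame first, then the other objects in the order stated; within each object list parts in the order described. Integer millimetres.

cube([62, 39, 826]);
translate([260, 0, 0]) cube([62, 39, 826]);
translate([62, 0, 0]) cube([198, 39, 62]);
translate([62, 0, 764]) cube([198, 39, 62]);
translate([622, 0, 0]) {
  cube([43, 26, 341]);
  translate([721, 0, 0]) cube([43, 26, 341]);
  translate([43, 0, 0]) cube([678, 26, 43]);
  translate([43, 0, 298]) cube([678, 26, 43]);
}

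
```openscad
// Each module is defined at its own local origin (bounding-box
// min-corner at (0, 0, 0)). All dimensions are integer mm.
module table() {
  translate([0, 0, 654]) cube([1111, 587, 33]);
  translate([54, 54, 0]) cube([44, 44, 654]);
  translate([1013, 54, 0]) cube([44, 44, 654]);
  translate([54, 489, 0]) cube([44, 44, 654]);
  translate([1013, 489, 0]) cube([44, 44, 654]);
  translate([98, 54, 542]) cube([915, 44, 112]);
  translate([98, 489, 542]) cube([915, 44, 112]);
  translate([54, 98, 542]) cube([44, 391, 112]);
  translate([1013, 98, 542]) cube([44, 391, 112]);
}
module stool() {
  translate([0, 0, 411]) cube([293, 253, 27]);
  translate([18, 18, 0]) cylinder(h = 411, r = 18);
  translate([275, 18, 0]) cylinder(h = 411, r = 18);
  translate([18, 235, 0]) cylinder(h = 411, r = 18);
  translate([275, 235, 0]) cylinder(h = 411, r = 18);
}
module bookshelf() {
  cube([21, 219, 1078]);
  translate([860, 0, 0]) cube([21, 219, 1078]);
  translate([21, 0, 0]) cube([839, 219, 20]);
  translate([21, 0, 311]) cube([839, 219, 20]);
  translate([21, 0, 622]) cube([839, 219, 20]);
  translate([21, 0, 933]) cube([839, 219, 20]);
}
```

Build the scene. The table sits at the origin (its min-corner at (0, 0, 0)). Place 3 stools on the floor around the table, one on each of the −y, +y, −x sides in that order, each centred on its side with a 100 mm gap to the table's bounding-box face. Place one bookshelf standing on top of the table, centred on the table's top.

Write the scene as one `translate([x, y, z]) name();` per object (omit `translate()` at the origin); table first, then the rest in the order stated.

table();
translate([409, -353, 0]) stool();
translate([409, 687, 0]) stool();
translate([-393, 167, 0]) stool();
translate([115, 184, 687]) bookshelf();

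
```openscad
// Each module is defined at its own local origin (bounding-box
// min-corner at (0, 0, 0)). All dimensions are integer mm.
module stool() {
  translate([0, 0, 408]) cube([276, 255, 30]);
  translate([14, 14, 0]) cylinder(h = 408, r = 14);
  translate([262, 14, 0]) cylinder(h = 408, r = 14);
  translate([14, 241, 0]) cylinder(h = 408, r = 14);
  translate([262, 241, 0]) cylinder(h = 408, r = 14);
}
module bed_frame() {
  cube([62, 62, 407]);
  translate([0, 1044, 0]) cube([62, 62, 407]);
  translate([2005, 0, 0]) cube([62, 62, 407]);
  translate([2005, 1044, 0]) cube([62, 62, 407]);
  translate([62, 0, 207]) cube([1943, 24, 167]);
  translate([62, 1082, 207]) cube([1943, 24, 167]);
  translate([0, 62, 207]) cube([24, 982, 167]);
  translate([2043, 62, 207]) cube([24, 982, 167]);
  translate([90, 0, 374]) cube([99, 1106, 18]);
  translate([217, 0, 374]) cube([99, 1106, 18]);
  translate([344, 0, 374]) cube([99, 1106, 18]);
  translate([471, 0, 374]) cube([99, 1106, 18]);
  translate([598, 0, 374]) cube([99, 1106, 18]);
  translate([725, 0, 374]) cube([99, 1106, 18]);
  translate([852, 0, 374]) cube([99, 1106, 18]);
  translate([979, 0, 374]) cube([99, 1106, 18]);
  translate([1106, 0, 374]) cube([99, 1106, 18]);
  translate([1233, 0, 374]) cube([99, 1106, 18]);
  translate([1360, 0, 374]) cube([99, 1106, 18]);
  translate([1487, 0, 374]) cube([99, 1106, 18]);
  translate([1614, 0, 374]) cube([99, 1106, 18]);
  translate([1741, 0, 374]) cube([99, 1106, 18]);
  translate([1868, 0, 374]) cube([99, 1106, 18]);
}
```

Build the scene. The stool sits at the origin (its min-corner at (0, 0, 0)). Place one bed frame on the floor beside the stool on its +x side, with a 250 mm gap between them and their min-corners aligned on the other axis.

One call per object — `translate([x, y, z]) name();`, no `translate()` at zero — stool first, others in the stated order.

stool();
translate([526, 0, 0]) bed_frame();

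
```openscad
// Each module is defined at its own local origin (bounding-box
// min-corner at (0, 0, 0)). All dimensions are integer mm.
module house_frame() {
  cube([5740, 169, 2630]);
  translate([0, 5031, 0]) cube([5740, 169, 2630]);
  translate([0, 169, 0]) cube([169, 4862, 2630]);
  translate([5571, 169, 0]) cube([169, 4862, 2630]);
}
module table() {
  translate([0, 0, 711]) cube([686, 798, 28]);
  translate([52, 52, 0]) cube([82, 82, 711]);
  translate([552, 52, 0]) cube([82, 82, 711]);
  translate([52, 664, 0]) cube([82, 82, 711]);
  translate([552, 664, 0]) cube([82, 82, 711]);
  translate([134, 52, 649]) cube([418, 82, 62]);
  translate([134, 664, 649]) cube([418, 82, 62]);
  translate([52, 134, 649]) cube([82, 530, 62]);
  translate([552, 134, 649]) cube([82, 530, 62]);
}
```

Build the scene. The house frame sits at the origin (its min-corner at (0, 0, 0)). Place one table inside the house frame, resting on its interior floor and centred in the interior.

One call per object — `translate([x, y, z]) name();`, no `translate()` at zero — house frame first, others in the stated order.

house_frame();
translate([2527, 2201, 0]) table();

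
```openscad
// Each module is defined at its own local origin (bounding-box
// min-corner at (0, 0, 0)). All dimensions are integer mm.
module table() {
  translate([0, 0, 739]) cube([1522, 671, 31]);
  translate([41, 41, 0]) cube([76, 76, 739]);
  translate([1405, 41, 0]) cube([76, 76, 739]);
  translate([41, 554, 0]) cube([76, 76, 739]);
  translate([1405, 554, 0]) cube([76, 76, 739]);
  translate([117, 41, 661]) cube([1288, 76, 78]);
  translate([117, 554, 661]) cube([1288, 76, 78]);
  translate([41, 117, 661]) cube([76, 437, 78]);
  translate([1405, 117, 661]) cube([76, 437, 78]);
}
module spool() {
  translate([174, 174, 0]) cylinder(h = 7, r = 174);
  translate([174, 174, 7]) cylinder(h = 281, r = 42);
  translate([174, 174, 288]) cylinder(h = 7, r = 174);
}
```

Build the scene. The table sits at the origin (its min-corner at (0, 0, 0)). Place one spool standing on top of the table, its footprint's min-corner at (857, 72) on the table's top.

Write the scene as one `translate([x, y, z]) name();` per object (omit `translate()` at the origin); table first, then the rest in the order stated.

table();
translate([857, 72, 770]) spool();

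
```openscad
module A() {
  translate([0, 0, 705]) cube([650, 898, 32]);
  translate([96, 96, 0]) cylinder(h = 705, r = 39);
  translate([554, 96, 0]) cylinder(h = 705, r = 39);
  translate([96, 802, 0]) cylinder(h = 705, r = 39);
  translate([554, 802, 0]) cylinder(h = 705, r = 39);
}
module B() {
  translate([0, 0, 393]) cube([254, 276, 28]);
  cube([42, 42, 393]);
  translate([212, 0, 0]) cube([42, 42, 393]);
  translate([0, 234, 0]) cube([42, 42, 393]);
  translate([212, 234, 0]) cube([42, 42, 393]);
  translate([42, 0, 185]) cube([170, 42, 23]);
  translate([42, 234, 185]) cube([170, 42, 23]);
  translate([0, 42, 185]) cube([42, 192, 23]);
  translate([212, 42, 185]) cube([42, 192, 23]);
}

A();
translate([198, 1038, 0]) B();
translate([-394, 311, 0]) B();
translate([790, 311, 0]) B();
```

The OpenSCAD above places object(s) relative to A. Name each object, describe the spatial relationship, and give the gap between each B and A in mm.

A is a table. B is a stool. Three stools sit around the table at the +y, −x, +x sides. The gap between each stool and the table is 140 mm.

Each stool's nearest face is 140 mm from the table's bounding box.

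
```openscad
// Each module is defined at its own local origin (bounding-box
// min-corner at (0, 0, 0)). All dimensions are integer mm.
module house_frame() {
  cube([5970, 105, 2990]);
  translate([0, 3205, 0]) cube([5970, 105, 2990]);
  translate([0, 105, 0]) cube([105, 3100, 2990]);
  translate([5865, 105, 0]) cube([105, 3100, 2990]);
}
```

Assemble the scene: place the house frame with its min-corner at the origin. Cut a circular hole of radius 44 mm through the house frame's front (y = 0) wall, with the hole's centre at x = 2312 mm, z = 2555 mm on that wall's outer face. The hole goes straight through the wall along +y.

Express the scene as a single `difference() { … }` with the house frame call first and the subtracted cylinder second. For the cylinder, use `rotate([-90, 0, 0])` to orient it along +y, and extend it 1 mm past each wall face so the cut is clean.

difference() {
  house_frame();
  translate([2312, -1, 2555]) rotate([-90, 0, 0]) cylinder(h = 107, r = 44);
}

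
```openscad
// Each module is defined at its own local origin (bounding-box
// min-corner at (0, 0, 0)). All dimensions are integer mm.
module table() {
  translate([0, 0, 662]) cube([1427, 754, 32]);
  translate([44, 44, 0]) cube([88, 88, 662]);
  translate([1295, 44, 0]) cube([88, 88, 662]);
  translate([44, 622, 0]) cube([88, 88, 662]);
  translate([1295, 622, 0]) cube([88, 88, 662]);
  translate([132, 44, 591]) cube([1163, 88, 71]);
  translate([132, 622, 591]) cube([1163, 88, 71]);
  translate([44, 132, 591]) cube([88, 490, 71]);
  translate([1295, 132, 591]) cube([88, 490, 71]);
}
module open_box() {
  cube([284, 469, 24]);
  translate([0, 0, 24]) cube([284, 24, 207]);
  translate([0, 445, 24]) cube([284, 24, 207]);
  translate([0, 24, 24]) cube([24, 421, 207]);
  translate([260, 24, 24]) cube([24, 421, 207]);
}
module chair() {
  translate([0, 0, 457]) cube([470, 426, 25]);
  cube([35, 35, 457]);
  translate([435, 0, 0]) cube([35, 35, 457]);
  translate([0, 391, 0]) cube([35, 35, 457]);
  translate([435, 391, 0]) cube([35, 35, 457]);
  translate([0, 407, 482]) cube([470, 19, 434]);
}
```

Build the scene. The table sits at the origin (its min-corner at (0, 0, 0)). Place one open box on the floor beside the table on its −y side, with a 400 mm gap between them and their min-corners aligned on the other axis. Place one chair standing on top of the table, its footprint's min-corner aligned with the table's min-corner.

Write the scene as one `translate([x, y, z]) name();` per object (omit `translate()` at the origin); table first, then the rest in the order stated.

table();
translate([0, -869, 0]) open_box();
translate([0, 0, 694]) chair();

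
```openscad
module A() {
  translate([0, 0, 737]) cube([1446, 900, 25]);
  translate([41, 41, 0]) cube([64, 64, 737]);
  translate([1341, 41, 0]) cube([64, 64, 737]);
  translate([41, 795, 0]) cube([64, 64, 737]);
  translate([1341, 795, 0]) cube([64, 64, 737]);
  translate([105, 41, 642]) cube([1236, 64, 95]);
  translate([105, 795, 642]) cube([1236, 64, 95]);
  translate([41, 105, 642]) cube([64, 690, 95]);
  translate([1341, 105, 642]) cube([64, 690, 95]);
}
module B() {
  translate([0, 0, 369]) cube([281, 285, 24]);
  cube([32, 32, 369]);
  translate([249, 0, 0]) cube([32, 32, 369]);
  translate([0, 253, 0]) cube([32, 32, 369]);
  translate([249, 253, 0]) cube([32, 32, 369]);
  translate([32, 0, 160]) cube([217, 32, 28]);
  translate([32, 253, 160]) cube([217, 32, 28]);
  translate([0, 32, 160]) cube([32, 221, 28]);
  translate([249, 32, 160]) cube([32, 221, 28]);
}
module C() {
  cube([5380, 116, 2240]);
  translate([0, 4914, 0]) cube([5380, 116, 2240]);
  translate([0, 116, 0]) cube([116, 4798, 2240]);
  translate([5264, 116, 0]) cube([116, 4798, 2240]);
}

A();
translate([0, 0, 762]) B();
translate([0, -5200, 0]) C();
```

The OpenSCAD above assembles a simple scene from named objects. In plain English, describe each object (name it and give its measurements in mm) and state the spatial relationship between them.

A is a rectangular dining table. The top is 1446×900×25 mm with its upper surface at z = 762 mm. It stands on four 64×64 mm square legs, each inset 41 mm from the nearest pair of top edges, running from the floor to the underside of the top. Four apron rails, 64 mm thick and 95 mm tall, run between adjacent legs with their top edges flush with the underside of the top and their outer faces flush with the legs' outer faces.

B is a four-legged stool. The seat is 281×285 mm, 24 mm thick, top at z = 393 mm. It stands on four square legs, each 32×32 mm in cross-section, from z = 0 to the seat underside, each flush with a corner of the seat. Four stretchers, 32 mm wide and 28 mm tall, connect adjacent legs with their undersides at z = 160 mm, each running between the inner faces of the legs it joins and aligned with the legs' outer faces on the other axis.

C is a box-shaped house frame (walls only): outside footprint 5380×5030 mm, wall height 2240 mm, wall thickness 116 mm. The two y-facing walls run the full x-width; the two x-facing walls fit between the inner faces of the y-facing walls.

The stool is on top of the table. The house frame is on the floor beside the table on its −y side.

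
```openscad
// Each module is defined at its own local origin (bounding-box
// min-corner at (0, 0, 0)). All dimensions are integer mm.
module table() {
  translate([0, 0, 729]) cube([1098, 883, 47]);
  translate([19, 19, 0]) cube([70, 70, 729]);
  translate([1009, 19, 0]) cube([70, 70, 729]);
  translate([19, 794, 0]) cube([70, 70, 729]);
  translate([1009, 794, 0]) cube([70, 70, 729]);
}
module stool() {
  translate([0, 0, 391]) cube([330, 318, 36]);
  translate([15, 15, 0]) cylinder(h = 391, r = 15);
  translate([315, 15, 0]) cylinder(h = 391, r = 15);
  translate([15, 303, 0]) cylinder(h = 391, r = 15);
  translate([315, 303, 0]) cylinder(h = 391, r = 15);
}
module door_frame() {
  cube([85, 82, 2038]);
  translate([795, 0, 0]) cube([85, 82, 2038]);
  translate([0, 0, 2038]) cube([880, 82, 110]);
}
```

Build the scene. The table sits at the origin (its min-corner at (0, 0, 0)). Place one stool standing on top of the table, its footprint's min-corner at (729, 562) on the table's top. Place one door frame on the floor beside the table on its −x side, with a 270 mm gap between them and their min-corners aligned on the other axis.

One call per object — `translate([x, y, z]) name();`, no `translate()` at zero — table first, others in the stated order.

table();
translate([729, 562, 776]) stool();
translate([-1150, 0, 0]) door_frame();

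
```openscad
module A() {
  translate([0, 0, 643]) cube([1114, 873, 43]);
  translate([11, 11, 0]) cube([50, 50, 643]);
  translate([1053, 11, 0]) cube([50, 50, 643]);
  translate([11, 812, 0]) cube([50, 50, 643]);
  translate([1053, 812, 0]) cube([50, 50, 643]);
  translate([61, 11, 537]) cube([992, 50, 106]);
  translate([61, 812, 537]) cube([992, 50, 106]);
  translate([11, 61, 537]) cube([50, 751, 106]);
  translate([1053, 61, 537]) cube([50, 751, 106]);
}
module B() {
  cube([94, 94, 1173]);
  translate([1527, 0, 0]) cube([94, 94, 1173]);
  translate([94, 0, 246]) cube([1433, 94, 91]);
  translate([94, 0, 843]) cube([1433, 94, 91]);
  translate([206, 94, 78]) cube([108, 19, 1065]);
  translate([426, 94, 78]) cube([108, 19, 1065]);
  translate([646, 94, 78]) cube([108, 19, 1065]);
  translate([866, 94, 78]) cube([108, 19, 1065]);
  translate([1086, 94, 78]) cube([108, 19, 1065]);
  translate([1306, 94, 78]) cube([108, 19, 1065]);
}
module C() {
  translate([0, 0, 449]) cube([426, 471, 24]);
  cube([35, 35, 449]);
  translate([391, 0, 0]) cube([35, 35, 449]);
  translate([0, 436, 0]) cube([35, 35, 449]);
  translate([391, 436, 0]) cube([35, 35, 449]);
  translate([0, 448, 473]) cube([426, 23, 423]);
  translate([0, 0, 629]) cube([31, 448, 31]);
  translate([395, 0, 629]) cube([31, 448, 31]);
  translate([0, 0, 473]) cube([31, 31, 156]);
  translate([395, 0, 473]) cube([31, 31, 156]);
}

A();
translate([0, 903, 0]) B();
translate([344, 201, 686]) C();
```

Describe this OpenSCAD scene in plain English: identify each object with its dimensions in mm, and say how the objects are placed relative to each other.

A is a table with a 1114×873 mm rectangular top, 43 mm thick, top surface at z = 686 mm, supported by four 50×50 mm square legs, each inset 11 mm from the nearest pair of top edges, running from the floor. Four apron rails, 50 mm thick and 106 mm tall, run between adjacent legs with their top edges flush with the underside of the top and their outer faces flush with the legs' outer faces.

B is a fence section. Two 94×94 mm posts, 1173 mm tall, stand on the floor with a clear span of 1433 mm between their inner faces. Two horizontal rails of 94×91 mm section span the gap between the posts with their undersides at z = 246 mm and z = 843 mm, flush with the posts' −y face. 6 pickets, each 108 mm wide, 19 mm thick and 1065 mm tall, are fixed to the +y face of the rails with their bottoms at z = 78 mm, evenly spaced across the span with equal gaps (rounded down to the nearest mm) at the −x end and between each pair — any rounding remainder accumulates at the +x end.

C is a chair: 426×471 mm seat, 24 mm thick, top at z = 473 mm, on four 35 mm square corner legs flush with the seat edges. A 23 mm thick backrest slab spans the full seat width, extending 423 mm above the seat top, its back face flush with the seat's +y edge. Two armrests of 31×31 mm section run along each side from the seat's front edge to the front of the backrest, top faces 187 mm above the seat top and outer faces flush with the seat's x-edges; a 31×31 mm post under the front of each armrest stands on the seat at the front corner.

The fence section is on the floor beside the table on its +y side. The chair is on top of the table, centred.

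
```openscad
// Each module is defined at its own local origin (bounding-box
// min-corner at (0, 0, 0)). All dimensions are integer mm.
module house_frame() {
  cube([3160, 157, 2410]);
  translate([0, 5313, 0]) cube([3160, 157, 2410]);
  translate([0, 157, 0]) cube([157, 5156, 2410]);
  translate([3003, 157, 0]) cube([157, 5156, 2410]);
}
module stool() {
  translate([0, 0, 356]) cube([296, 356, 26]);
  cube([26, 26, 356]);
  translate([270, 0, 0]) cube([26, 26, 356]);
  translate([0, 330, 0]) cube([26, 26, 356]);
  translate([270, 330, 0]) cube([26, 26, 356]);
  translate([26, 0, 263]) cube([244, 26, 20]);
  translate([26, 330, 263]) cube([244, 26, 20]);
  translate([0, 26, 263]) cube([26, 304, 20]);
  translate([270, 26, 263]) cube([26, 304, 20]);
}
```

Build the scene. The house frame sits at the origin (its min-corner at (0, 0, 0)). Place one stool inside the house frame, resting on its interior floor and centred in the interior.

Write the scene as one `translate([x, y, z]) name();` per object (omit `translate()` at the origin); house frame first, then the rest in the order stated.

house_frame();
translate([1432, 2557, 0]) stool();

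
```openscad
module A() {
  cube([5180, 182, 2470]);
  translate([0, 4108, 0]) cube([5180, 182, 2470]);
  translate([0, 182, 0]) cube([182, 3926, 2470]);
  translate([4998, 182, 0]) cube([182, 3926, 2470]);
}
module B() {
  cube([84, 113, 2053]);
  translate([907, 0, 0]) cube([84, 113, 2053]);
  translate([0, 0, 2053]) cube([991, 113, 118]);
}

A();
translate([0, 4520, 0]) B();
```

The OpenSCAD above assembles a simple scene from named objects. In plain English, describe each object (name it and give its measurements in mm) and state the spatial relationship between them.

A is the wall frame of a small rectangular building: four walls, each 2470 mm tall and 182 mm thick, enclosing a footprint 5180 mm (x) by 4290 mm (y) outside-to-outside, with no floor or roof. The front and back walls (the −y and +y sides) span the full width; the two side walls fit between them.

B is a rectangular door frame: two vertical jambs of 84×113 mm section, 2053 mm tall, with a clear opening 823 mm wide between their inner faces. A header 118 mm tall and 113 mm deep lies on top of the jambs and spans the full outside width.

The door frame is on the floor beside the house frame on its +y side.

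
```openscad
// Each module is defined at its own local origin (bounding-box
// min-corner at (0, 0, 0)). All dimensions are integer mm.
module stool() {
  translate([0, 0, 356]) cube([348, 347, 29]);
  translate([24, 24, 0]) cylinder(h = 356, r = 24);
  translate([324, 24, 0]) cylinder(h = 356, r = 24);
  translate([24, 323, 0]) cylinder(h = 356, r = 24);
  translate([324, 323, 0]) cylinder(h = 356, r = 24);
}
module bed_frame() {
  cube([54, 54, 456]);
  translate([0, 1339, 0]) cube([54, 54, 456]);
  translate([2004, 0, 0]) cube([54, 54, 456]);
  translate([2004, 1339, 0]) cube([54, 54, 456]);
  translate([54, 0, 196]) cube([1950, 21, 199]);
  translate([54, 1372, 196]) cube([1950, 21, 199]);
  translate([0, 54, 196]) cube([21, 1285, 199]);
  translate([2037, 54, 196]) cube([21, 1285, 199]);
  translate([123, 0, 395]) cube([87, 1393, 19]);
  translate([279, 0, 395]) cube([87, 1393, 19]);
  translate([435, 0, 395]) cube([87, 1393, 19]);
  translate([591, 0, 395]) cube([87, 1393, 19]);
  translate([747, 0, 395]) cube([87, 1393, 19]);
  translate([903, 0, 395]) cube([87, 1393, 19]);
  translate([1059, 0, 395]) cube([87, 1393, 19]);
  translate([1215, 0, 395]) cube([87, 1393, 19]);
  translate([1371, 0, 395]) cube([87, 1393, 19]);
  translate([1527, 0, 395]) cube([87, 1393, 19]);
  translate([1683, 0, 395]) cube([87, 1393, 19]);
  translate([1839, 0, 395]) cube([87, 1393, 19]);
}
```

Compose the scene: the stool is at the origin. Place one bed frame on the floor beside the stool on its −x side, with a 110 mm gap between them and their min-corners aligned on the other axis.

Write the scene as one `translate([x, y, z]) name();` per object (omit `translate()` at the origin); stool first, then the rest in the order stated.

stool();
translate([-2168, 0, 0]) bed_frame();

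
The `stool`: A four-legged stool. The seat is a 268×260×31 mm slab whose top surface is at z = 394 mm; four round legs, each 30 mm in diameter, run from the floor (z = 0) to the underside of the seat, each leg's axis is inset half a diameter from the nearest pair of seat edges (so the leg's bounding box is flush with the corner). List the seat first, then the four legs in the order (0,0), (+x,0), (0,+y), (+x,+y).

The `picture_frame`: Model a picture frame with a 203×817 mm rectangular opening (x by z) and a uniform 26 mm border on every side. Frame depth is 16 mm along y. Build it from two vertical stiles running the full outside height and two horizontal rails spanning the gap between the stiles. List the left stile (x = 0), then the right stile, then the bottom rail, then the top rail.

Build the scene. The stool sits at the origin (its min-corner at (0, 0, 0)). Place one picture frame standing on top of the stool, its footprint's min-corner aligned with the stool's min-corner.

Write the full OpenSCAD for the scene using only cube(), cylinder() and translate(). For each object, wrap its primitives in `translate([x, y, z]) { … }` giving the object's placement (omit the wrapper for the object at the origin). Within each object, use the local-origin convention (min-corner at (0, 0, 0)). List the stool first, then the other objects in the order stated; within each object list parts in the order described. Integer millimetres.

translate([0, 0, 363]) cube([268, 260, 31]);
translate([15, 15, 0]) cylinder(h = 363, r = 15);
translate([253, 15, 0]) cylinder(h = 363, r = 15);
translate([15, 245, 0]) cylinder(h = 363, r = 15);
translate([253, 245, 0]) cylinder(h = 363, r = 15);
translate([0, 0, 394]) {
  cube([26, 16, 869]);
  translate([229, 0, 0]) cube([26, 16, 869]);
  translate([26, 0, 0]) cube([203, 16, 26]);
  translate([26, 0, 843]) cube([203, 16, 26]);
}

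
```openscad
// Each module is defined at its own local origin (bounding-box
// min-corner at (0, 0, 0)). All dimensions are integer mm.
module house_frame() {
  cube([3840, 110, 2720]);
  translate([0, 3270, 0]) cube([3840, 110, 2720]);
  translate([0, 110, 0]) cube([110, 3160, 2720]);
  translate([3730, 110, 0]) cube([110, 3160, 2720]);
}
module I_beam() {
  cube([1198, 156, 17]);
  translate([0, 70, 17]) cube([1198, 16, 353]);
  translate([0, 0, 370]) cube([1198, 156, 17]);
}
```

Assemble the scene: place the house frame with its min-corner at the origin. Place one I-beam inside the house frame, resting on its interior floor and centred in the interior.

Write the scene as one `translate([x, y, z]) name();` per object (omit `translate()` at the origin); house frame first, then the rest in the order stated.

house_frame();
translate([1321, 1612, 0]) I_beam();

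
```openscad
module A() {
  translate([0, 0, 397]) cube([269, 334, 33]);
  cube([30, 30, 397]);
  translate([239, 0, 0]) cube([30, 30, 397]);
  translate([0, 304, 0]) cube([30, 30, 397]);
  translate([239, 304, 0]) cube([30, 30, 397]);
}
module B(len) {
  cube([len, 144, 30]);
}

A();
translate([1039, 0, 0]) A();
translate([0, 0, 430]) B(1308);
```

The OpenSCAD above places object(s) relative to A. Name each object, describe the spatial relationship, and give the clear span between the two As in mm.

Second stool starts at x = 1039; first ends at x = 269; clear span = 1039 − 269 = 770 mm.

A is a stool. B is a beam. A beam spans the tops of two stools. The clear span between the two stools is 770 mm.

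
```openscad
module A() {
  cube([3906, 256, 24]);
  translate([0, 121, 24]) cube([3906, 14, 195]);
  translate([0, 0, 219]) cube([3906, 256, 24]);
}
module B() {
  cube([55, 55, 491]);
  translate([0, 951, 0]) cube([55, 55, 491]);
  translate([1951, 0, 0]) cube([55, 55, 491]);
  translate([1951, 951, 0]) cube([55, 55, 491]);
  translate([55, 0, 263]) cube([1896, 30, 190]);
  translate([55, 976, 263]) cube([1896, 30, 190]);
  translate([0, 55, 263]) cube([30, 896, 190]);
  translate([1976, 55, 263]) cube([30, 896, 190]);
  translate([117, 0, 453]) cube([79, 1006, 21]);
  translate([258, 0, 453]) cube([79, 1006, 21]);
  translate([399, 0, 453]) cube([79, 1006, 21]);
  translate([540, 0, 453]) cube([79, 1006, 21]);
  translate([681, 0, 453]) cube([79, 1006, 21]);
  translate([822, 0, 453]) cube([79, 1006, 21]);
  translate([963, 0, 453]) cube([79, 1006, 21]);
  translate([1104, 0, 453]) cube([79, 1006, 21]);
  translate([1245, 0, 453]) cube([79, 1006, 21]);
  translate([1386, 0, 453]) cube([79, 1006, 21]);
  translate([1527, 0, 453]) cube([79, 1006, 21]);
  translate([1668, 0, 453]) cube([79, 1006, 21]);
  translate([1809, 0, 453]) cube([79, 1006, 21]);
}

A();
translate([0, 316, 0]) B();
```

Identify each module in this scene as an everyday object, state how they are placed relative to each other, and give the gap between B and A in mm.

A is an I-beam. B is a bed frame. The bed frame is on the floor beside the I-beam on its +y side. The gap between the bed frame and the I-beam is 60 mm.

The bed frame's nearest face is 60 mm from the I-beam's +y face.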